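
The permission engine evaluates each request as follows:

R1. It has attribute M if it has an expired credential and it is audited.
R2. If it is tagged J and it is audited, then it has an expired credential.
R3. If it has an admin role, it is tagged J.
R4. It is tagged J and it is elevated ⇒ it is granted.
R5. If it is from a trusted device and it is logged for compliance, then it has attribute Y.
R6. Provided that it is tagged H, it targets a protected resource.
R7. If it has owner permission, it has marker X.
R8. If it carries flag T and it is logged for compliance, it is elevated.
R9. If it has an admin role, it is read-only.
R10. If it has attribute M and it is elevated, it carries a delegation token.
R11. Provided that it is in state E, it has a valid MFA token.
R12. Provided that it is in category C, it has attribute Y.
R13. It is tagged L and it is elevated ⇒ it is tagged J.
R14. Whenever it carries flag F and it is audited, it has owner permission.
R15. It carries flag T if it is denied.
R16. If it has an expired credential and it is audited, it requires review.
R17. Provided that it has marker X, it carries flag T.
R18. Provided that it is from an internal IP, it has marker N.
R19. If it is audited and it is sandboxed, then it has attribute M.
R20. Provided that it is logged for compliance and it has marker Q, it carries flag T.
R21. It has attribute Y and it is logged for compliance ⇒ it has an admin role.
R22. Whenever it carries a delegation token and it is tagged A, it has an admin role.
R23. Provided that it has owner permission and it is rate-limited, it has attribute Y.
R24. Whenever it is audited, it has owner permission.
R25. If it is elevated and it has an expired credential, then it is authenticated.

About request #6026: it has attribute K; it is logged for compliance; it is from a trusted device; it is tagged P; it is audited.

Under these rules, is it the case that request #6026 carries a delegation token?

Yes

By R5 (it is from a trusted device, it is logged for compliance): it has attribute Y.
By R21 (it has attribute Y, it is logged for compliance): it has an admin role.
By R24 (it is audited): it has owner permission.
By R3 (it has an admin role): it is tagged J.
By R7 (it has owner permission): it has marker X.
By R17 (it has marker X): it carries flag T.
By R2 (it is tagged J, it is audited): it has an expired credential.
By R8 (it carries flag T, it is logged for compliance): it is elevated.
By R1 (it has an expired credential, it is audited): it has attribute M.
By R10 (it has attribute M, it is elevated): it carries a delegation token.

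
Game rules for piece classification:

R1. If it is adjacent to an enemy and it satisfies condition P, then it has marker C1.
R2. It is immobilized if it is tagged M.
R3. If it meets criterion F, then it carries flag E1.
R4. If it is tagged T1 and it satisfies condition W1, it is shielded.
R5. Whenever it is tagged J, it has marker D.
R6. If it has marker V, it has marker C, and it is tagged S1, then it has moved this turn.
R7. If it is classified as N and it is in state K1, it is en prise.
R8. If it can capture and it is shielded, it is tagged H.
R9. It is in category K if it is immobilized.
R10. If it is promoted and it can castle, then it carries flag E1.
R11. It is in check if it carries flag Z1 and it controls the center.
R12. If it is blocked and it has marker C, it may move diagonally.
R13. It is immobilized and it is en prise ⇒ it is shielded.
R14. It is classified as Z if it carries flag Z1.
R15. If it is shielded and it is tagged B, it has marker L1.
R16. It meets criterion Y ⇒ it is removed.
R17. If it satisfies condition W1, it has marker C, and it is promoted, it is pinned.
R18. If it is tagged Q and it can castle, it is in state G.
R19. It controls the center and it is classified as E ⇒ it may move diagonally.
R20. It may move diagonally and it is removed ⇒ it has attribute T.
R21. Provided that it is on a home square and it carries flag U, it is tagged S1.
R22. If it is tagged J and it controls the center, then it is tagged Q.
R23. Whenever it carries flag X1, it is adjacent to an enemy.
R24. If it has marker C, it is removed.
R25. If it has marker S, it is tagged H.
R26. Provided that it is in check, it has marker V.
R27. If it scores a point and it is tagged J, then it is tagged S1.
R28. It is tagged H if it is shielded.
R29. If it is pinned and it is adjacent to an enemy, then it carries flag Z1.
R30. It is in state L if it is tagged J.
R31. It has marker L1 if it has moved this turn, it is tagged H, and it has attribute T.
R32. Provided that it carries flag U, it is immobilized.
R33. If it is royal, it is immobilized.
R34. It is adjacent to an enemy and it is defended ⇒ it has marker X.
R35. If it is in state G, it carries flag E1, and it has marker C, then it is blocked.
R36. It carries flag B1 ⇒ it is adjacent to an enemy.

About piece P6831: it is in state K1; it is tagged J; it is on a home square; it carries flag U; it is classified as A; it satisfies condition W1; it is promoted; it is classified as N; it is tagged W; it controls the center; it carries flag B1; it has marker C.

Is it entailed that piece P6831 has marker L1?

No

Forward chaining from the given facts derives: has marker D, is en prise, is pinned, is tagged S1, is tagged Q, is removed, is in state L, is immobilized, is adjacent to an enemy, is in category K, is shielded, is tagged H, carries flag Z1, is in check, is classified as Z, has marker V, has moved this turn.
Rules concluding "it has marker L1": R15 needs "it is tagged B"; R31 needs "it has attribute T" — none of these are established.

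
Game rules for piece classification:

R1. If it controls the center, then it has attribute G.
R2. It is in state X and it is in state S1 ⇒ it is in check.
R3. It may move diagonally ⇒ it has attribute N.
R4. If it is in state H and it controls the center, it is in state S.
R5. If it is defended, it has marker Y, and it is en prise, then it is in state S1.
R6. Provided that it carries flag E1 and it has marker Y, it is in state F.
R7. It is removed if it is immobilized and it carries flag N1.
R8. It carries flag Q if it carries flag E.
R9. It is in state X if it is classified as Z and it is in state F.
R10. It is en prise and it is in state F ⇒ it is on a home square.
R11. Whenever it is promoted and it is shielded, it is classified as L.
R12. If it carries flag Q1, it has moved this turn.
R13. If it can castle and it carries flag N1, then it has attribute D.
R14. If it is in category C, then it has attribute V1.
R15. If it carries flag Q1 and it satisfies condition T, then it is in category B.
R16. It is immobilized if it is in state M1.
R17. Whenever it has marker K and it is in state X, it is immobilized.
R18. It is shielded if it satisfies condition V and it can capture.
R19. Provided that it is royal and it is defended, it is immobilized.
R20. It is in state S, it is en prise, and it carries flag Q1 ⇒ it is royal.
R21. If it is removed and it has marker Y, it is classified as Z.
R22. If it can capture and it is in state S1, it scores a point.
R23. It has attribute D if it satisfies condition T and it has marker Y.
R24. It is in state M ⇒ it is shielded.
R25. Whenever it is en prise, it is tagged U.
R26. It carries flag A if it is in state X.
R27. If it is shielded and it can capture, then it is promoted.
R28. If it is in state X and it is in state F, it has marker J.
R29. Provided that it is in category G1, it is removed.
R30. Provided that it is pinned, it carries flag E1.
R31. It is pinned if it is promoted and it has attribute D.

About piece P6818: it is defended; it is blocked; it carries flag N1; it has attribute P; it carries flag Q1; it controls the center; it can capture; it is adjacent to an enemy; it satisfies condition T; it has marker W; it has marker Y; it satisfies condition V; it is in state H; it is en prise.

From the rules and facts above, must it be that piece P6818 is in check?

By R4 (it is in state H, it controls the center): it is in state S.
By R5 (it is defended, it has marker Y, it is en prise): it is in state S1.
By R18 (it satisfies condition V, it can capture): it is shielded.
By R20 (it is in state S, it is en prise, it carries flag Q1): it is royal.
By R23 (it satisfies condition T, it has marker Y): it has attribute D.
By R27 (it is shielded, it can capture): it is promoted.
By R31 (it is promoted, it has attribute D): it is pinned.
By R19 (it is royal, it is defended): it is immobilized.
By R30 (it is pinned): it carries flag E1.
By R6 (it carries flag E1, it has marker Y): it is in state F.
By R7 (it is immobilized, it carries flag N1): it is removed.
By R21 (it is removed, it has marker Y): it is classified as Z.
By R9 (it is classified as Z, it is in state F): it is in state X.
By R2 (it is in state X, it is in state S1): it is in check.

Yes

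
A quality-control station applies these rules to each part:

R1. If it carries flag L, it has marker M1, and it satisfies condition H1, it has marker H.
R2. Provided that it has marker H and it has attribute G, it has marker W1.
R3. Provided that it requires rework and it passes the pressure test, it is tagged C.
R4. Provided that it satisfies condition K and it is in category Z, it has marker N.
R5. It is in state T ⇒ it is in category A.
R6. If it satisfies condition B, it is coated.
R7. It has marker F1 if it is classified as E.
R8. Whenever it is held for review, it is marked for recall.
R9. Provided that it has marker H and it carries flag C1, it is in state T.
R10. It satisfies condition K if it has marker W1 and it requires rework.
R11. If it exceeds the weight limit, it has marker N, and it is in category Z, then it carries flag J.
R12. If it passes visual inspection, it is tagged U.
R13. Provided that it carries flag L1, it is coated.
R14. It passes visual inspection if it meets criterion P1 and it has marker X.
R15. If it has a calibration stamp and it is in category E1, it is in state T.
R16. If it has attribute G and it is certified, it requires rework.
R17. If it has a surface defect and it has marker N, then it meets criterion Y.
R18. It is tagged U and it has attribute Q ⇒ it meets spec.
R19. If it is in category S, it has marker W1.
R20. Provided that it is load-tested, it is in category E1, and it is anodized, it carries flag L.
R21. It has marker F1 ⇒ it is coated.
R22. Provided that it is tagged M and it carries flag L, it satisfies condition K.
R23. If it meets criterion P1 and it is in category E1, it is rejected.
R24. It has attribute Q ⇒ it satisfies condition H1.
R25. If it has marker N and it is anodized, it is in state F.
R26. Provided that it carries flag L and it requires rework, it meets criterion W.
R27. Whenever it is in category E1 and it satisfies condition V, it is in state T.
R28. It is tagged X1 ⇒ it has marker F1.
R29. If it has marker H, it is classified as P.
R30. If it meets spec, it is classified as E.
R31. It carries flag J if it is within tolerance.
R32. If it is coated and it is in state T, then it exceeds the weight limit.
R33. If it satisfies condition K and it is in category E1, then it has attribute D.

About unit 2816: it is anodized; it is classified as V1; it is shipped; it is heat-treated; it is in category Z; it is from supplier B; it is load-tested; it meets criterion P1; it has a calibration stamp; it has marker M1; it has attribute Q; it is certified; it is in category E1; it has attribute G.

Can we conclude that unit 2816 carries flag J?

Forward chaining from the given facts derives: is in state T, requires rework, carries flag L, is rejected, satisfies condition H1, meets criterion W, has marker H, has marker W1, is in category A, satisfies condition K, is classified as P, has attribute D, has marker N, is in state F.
Rules concluding "it carries flag J": R11 needs "it exceeds the weight limit"; R31 needs "it is within tolerance" — none of these are established.

No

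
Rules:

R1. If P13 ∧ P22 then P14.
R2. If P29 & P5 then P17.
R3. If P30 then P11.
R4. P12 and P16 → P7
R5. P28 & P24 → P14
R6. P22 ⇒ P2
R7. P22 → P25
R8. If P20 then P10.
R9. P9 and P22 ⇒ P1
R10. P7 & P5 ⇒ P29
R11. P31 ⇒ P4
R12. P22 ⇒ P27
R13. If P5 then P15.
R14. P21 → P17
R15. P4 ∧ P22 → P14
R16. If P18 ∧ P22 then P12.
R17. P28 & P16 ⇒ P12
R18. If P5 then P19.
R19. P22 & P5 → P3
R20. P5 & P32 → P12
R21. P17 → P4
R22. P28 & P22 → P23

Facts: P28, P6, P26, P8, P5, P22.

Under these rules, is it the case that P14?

No

Forward chaining from the given facts derives: P2, P25, P27, P15, P19, P3, P23.
Rules concluding P14: R1 needs P13; R5 needs P24; R15 needs P4 — none of these are established.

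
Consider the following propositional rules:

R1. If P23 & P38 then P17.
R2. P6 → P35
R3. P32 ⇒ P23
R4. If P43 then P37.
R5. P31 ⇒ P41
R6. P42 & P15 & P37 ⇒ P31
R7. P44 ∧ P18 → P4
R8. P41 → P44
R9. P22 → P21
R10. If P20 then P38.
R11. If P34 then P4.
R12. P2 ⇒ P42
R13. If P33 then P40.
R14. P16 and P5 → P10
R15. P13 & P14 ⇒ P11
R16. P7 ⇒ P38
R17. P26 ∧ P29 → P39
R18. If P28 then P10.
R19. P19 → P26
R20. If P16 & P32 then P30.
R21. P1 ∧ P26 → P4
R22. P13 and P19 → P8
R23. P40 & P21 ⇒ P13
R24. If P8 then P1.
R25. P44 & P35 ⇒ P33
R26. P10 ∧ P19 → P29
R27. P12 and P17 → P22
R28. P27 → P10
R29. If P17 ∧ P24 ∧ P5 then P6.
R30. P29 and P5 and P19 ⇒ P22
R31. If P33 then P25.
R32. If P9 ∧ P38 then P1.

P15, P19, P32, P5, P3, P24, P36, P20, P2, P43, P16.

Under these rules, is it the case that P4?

Yes

P23  (by R3: P32)
P37  (by R4: P43)
P38  (by R10: P20)
P42  (by R12: P2)
P10  (by R14: P16, P5)
P26  (by R19: P19)
P29  (by R26: P10, P19)
P22  (by R30: P29, P5, P19)
P17  (by R1: P23, P38)
P31  (by R6: P42, P15, P37)
P21  (by R9: P22)
P6  (by R29: P17, P24, P5)
P35  (by R2: P6)
P41  (by R5: P31)
P44  (by R8: P41)
P33  (by R25: P44, P35)
P40  (by R13: P33)
P13  (by R23: P40, P21)
P8  (by R22: P13, P19)
P1  (by R24: P8)
P4  (by R21: P1, P26)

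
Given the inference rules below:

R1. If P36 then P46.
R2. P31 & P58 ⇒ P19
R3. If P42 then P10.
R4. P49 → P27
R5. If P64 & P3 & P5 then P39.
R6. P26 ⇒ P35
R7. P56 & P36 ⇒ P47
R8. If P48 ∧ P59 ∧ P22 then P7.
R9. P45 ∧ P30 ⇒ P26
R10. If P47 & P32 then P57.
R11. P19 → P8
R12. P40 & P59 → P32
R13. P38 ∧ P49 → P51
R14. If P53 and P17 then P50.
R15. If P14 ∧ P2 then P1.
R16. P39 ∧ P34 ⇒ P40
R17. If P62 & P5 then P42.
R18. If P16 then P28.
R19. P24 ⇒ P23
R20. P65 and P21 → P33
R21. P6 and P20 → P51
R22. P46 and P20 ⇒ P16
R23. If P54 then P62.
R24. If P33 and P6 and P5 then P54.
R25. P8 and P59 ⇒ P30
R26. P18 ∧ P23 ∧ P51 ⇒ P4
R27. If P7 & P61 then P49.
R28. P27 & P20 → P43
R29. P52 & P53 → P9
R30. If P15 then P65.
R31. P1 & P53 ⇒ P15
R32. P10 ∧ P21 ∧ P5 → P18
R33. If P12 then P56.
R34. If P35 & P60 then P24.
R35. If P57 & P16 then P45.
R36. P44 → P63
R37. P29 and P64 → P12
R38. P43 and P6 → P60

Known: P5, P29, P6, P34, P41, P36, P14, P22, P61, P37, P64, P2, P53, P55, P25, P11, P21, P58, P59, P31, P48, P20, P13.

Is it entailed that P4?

No

Forward chaining from the given facts derives: P46, P19, P7, P8, P1, P51, P16, P30, P49, P15, P12, P27, P28, P43, P65, P56, P60, P47, P33, P54, P62, P42, P10, P18.
The only rule concluding P4 is R26, which needs P23; that is never established.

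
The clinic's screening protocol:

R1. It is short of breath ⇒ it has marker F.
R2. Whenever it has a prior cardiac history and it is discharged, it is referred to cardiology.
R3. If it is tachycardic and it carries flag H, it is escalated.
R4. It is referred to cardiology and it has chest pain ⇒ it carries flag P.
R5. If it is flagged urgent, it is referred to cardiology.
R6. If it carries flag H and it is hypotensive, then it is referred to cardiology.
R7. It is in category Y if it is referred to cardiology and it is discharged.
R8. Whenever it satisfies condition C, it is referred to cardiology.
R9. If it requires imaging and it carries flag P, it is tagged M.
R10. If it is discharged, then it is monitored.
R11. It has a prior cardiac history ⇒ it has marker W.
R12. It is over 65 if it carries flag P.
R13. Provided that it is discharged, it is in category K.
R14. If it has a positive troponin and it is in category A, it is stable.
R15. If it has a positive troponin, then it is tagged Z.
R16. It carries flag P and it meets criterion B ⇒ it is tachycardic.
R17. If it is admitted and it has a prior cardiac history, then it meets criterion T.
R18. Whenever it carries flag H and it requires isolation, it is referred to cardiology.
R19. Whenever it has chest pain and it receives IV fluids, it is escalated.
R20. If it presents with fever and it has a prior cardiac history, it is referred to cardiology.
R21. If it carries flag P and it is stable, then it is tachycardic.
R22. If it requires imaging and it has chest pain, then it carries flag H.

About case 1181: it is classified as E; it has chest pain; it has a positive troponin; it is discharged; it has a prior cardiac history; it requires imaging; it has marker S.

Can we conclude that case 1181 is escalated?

No

Forward chaining from the given facts derives: is referred to cardiology, carries flag P, is in category Y, is tagged M, is monitored, has marker W, is over 65, is in category K, is tagged Z, carries flag H.
Rules concluding "it is escalated": R3 needs "it is tachycardic"; R19 needs "it receives IV fluids" — none of these are established.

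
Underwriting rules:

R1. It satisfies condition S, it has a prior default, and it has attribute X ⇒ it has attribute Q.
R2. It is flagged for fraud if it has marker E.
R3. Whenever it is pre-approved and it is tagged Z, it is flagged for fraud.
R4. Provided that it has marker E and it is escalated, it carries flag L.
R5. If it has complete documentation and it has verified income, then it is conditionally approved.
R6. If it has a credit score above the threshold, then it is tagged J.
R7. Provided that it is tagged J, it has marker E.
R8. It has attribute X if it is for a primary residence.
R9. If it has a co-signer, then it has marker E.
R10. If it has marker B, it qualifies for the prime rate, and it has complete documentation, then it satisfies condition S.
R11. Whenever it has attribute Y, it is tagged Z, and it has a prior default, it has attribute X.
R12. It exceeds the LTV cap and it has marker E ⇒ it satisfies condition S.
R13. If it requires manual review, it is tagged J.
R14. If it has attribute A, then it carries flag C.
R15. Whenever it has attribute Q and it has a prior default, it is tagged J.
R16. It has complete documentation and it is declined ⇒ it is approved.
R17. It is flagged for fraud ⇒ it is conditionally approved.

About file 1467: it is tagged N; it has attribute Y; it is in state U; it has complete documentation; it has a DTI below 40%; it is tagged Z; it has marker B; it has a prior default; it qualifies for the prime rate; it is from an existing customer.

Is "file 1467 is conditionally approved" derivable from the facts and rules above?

Yes

By R10 (it has marker B, it qualifies for the prime rate, it has complete documentation): it satisfies condition S.
By R11 (it has attribute Y, it is tagged Z, it has a prior default): it has attribute X.
By R1 (it satisfies condition S, it has a prior default, it has attribute X): it has attribute Q.
By R15 (it has attribute Q, it has a prior default): it is tagged J.
By R7 (it is tagged J): it has marker E.
By R2 (it has marker E): it is flagged for fraud.
By R17 (it is flagged for fraud): it is conditionally approved.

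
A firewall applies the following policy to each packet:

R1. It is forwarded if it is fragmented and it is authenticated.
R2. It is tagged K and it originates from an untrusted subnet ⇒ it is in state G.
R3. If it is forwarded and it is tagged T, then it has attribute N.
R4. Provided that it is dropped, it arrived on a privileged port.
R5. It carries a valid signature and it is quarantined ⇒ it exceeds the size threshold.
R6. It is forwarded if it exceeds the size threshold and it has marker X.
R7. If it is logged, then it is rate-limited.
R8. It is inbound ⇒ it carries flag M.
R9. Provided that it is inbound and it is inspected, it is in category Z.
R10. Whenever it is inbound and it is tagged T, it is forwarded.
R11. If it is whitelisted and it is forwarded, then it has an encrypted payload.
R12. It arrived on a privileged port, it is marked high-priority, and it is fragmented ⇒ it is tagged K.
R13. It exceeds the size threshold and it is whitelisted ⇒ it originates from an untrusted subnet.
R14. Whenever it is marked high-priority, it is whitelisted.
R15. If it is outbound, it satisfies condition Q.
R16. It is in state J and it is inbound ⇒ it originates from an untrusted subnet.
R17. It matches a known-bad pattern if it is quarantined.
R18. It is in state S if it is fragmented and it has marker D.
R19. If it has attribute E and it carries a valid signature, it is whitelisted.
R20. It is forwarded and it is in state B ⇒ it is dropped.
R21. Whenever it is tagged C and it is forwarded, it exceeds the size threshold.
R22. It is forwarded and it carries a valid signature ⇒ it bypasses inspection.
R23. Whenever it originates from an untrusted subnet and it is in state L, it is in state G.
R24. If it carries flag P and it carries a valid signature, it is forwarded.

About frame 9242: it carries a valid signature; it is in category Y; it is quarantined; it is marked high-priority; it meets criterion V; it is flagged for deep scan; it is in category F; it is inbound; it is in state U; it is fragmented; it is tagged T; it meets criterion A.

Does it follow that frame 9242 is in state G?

Forward chaining from the given facts derives: exceeds the size threshold, carries flag M, is forwarded, is whitelisted, matches a known-bad pattern, bypasses inspection, has attribute N, has an encrypted payload, originates from an untrusted subnet.
Rules concluding "it is in state G": R2 needs "it is tagged K"; R23 needs "it is in state L" — none of these are established.

No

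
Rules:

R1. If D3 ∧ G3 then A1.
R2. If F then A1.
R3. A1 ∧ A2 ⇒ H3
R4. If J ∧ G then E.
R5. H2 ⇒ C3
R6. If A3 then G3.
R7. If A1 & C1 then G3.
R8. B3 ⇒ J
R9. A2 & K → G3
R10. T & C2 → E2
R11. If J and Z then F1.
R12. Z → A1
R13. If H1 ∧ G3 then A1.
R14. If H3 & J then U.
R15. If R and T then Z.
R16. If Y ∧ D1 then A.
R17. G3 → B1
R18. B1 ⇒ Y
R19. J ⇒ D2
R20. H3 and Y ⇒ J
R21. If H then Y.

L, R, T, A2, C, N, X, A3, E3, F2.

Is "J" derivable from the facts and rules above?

Yes

G3  (by R6: A3)
Z  (by R15: R, T)
B1  (by R17: G3)
Y  (by R18: B1)
A1  (by R12: Z)
H3  (by R3: A1, A2)
J  (by R20: H3, Y)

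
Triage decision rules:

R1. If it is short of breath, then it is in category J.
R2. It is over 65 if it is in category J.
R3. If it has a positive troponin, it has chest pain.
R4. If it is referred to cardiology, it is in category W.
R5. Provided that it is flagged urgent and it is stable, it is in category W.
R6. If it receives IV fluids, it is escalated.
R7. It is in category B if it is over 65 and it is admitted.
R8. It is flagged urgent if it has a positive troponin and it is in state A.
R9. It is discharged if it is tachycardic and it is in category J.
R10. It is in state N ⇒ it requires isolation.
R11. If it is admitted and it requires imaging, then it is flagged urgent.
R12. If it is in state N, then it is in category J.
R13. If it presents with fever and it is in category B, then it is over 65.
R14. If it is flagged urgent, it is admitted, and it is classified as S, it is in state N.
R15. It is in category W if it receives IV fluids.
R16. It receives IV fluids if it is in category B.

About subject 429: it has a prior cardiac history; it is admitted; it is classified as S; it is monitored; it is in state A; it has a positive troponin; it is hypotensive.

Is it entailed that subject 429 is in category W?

By R8 (it has a positive troponin, it is in state A): it is flagged urgent.
By R14 (it is flagged urgent, it is admitted, it is classified as S): it is in state N.
By R12 (it is in state N): it is in category J.
By R2 (it is in category J): it is over 65.
By R7 (it is over 65, it is admitted): it is in category B.
By R16 (it is in category B): it receives IV fluids.
By R15 (it receives IV fluids): it is in category W.

Yes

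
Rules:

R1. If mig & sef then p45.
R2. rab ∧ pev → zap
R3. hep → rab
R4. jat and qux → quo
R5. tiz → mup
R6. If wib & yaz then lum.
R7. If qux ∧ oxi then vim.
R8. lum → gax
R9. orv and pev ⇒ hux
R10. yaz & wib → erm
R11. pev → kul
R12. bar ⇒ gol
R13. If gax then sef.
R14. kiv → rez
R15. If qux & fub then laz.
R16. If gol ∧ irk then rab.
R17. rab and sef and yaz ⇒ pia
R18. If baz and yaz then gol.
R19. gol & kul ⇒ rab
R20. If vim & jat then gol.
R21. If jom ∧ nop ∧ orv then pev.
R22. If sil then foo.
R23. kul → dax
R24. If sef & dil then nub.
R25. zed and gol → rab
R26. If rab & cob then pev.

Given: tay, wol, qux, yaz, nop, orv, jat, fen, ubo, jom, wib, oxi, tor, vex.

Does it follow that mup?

Forward chaining from the given facts derives: quo, lum, vim, gax, erm, sef, gol, pev, hux, kul, rab, dax, zap, pia.
The only rule concluding mup is R5, which needs tiz; that is never established.

No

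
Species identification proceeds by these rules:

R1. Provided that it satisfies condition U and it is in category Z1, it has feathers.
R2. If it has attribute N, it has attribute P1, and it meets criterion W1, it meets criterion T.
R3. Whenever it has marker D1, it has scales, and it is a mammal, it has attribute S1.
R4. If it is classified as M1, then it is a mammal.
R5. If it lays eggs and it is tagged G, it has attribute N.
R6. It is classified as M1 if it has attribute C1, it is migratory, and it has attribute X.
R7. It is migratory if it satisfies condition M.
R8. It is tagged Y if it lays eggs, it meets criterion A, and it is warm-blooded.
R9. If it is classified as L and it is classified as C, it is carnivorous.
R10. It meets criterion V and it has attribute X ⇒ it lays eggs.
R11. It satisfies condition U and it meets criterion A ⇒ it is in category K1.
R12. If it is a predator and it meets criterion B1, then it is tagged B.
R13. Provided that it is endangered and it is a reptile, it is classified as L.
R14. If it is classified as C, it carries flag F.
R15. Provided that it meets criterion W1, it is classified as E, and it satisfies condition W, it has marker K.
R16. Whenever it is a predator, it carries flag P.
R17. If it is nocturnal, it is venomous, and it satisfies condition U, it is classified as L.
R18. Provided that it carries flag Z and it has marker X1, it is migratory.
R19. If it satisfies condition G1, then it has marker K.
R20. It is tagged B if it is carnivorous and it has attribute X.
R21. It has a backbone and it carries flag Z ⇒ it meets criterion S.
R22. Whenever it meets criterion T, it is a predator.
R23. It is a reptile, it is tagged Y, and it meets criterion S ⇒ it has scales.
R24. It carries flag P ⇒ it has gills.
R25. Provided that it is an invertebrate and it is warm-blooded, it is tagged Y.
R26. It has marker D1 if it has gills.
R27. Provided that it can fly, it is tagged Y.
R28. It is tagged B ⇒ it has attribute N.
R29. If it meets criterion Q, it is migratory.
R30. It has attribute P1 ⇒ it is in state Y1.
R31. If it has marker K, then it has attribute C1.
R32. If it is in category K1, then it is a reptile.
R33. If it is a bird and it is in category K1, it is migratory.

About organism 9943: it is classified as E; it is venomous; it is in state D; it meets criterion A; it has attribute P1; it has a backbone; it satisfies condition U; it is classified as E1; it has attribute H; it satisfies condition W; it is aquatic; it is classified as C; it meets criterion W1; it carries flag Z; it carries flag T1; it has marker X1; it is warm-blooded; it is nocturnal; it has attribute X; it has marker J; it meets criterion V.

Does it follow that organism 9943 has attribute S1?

By R10 (it meets criterion V, it has attribute X): it lays eggs.
By R11 (it satisfies condition U, it meets criterion A): it is in category K1.
By R15 (it meets criterion W1, it is classified as E, it satisfies condition W): it has marker K.
By R17 (it is nocturnal, it is venomous, it satisfies condition U): it is classified as L.
By R18 (it carries flag Z, it has marker X1): it is migratory.
By R21 (it has a backbone, it carries flag Z): it meets criterion S.
By R31 (it has marker K): it has attribute C1.
By R32 (it is in category K1): it is a reptile.
By R6 (it has attribute C1, it is migratory, it has attribute X): it is classified as M1.
By R8 (it lays eggs, it meets criterion A, it is warm-blooded): it is tagged Y.
By R9 (it is classified as L, it is classified as C): it is carnivorous.
By R20 (it is carnivorous, it has attribute X): it is tagged B.
By R23 (it is a reptile, it is tagged Y, it meets criterion S): it has scales.
By R28 (it is tagged B): it has attribute N.
By R2 (it has attribute N, it has attribute P1, it meets criterion W1): it meets criterion T.
By R4 (it is classified as M1): it is a mammal.
By R22 (it meets criterion T): it is a predator.
By R16 (it is a predator): it carries flag P.
By R24 (it carries flag P): it has gills.
By R26 (it has gills): it has marker D1.
By R3 (it has marker D1, it has scales, it is a mammal): it has attribute S1.

Yes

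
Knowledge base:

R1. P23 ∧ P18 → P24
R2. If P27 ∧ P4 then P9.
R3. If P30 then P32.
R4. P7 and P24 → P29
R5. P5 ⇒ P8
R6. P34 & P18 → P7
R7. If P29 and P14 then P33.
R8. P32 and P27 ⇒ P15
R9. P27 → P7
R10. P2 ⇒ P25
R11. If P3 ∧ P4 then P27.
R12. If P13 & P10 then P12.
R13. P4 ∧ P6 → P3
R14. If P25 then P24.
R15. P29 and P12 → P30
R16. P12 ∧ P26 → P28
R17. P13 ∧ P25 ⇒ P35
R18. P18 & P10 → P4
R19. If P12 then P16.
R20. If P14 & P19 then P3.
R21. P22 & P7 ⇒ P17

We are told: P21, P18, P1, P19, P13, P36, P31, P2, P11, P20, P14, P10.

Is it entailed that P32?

P25  (by R10: P2)
P12  (by R12: P13, P10)
P24  (by R14: P25)
P4  (by R18: P18, P10)
P3  (by R20: P14, P19)
P27  (by R11: P3, P4)
P7  (by R9: P27)
P29  (by R4: P7, P24)
P30  (by R15: P29, P12)
P32  (by R3: P30)

Yes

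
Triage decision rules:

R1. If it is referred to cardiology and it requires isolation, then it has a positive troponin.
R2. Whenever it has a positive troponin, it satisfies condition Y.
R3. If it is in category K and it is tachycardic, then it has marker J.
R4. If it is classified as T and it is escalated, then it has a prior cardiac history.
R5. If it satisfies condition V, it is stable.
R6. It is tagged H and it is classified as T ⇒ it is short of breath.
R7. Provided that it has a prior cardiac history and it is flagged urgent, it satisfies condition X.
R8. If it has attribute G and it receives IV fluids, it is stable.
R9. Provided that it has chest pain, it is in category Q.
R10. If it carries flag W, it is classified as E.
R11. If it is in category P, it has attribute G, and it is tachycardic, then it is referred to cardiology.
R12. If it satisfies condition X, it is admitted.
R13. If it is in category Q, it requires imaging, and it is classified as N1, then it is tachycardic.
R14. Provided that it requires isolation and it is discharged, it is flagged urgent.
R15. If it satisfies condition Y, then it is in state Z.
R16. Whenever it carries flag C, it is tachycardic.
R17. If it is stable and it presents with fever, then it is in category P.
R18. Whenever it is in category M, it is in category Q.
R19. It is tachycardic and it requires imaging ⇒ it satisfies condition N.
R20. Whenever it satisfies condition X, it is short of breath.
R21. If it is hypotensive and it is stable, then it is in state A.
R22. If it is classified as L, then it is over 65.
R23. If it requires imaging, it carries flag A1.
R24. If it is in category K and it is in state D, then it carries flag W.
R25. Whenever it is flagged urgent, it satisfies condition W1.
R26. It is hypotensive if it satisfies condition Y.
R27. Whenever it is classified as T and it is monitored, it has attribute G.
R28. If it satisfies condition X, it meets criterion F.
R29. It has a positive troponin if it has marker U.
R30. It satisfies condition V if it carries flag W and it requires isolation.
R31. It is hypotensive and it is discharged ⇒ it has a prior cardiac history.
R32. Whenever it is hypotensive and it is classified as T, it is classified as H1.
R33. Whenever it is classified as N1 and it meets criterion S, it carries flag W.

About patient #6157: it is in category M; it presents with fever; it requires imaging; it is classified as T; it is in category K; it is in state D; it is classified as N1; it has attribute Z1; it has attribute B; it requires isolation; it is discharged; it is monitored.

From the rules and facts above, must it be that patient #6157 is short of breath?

By R14 (it requires isolation, it is discharged): it is flagged urgent.
By R18 (it is in category M): it is in category Q.
By R24 (it is in category K, it is in state D): it carries flag W.
By R27 (it is classified as T, it is monitored): it has attribute G.
By R30 (it carries flag W, it requires isolation): it satisfies condition V.
By R5 (it satisfies condition V): it is stable.
By R13 (it is in category Q, it requires imaging, it is classified as N1): it is tachycardic.
By R17 (it is stable, it presents with fever): it is in category P.
By R11 (it is in category P, it has attribute G, it is tachycardic): it is referred to cardiology.
By R1 (it is referred to cardiology, it requires isolation): it has a positive troponin.
By R2 (it has a positive troponin): it satisfies condition Y.
By R26 (it satisfies condition Y): it is hypotensive.
By R31 (it is hypotensive, it is discharged): it has a prior cardiac history.
By R7 (it has a prior cardiac history, it is flagged urgent): it satisfies condition X.
By R20 (it satisfies condition X): it is short of breath.

Yes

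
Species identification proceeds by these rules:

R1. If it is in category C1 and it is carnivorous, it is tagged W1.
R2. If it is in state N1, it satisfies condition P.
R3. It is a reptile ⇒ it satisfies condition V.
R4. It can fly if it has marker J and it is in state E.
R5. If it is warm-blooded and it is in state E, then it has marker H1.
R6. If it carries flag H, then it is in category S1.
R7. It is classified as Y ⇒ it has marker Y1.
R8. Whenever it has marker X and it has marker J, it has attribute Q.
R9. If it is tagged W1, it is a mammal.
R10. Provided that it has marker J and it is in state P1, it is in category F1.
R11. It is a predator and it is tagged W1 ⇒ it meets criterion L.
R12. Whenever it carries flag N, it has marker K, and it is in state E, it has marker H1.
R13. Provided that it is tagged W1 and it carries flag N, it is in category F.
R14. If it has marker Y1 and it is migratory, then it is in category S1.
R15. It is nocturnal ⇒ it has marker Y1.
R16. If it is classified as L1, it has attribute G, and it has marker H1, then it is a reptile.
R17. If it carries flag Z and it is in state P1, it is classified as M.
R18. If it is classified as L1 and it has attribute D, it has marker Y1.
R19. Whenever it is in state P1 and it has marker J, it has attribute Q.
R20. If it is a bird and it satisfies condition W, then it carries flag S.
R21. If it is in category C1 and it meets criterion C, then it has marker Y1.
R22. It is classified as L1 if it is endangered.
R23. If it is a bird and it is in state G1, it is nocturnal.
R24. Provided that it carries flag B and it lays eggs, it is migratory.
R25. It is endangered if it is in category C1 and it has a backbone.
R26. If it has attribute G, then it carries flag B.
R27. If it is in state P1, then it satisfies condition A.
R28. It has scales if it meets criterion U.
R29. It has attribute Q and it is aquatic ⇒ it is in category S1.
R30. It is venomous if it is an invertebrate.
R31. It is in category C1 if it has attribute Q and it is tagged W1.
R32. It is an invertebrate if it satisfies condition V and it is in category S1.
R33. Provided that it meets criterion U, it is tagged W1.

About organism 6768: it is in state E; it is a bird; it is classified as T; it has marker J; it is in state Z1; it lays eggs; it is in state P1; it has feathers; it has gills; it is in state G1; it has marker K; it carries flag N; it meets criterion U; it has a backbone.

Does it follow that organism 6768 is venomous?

Forward chaining from the given facts derives: can fly, is in category F1, has marker H1, has attribute Q, is nocturnal, satisfies condition A, has scales, is tagged W1, is a mammal, is in category F, has marker Y1, is in category C1, is endangered, is classified as L1.
The only rule concluding "it is venomous" is R30, which needs "it is an invertebrate"; that is never established.

No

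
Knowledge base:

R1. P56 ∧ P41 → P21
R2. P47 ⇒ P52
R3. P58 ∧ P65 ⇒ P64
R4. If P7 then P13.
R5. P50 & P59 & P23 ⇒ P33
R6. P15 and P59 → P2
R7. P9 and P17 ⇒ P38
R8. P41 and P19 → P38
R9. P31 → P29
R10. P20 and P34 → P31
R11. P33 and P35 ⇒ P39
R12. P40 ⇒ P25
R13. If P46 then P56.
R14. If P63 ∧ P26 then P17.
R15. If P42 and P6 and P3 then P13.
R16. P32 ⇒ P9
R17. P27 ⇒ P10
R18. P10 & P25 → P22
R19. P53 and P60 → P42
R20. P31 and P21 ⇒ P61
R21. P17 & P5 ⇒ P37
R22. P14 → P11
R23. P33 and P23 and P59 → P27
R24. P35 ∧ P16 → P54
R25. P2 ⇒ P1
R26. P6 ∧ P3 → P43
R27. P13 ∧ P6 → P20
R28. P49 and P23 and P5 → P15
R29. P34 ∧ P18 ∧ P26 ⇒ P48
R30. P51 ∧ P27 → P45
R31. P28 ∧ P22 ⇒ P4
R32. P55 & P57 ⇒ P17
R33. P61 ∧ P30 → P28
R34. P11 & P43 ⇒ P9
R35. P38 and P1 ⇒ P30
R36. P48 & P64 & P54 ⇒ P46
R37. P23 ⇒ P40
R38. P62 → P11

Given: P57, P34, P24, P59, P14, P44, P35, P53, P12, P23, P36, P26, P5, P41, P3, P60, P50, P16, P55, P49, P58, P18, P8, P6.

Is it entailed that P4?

No

Forward chaining from the given facts derives: P33, P39, P42, P11, P27, P54, P43, P15, P48, P17, P9, P40, P2, P38, P25, P13, P10, P22, P37, P1, P20, P30, P31, P29.
The only rule concluding P4 is R31, which needs P28; that is never established.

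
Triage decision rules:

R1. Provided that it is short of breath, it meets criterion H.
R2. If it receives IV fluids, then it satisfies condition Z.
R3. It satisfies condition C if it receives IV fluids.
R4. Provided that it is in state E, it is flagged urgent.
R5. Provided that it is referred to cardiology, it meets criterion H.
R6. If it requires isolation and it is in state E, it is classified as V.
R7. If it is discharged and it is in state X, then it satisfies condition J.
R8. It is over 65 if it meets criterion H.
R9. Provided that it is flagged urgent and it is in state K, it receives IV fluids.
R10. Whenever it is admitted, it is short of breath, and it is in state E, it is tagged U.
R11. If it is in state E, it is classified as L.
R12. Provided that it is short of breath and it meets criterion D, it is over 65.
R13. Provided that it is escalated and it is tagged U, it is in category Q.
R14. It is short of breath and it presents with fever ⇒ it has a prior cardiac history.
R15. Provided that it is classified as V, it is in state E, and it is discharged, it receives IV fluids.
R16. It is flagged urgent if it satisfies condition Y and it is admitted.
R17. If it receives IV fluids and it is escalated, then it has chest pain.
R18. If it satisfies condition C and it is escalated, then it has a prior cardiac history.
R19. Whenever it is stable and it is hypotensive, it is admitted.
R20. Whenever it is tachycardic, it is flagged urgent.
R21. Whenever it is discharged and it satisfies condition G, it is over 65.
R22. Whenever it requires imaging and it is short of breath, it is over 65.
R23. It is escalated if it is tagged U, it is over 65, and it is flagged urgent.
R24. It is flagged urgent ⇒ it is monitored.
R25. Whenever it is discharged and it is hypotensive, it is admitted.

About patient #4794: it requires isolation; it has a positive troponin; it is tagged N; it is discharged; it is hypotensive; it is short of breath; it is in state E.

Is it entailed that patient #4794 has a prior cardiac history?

Yes

By R1 (it is short of breath): it meets criterion H.
By R4 (it is in state E): it is flagged urgent.
By R6 (it requires isolation, it is in state E): it is classified as V.
By R8 (it meets criterion H): it is over 65.
By R15 (it is classified as V, it is in state E, it is discharged): it receives IV fluids.
By R25 (it is discharged, it is hypotensive): it is admitted.
By R3 (it receives IV fluids): it satisfies condition C.
By R10 (it is admitted, it is short of breath, it is in state E): it is tagged U.
By R23 (it is tagged U, it is over 65, it is flagged urgent): it is escalated.
By R18 (it satisfies condition C, it is escalated): it has a prior cardiac history.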